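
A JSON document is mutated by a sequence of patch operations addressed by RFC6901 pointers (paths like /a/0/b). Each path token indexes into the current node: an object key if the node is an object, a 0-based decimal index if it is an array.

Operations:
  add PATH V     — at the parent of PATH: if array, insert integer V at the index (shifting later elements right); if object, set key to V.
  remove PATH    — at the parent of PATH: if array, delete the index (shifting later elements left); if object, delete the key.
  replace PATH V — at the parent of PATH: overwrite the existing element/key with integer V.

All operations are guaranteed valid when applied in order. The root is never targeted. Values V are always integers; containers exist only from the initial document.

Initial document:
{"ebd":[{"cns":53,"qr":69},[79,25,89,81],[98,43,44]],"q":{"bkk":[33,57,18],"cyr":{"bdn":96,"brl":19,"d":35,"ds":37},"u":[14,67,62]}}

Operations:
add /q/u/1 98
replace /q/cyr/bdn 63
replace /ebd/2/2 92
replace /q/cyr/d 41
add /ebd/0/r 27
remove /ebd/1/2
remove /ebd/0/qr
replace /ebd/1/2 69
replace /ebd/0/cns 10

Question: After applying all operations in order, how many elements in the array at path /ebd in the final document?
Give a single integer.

After op 1 (add /q/u/1 98): {"ebd":[{"cns":53,"qr":69},[79,25,89,81],[98,43,44]],"q":{"bkk":[33,57,18],"cyr":{"bdn":96,"brl":19,"d":35,"ds":37},"u":[14,98,67,62]}}
After op 2 (replace /q/cyr/bdn 63): {"ebd":[{"cns":53,"qr":69},[79,25,89,81],[98,43,44]],"q":{"bkk":[33,57,18],"cyr":{"bdn":63,"brl":19,"d":35,"ds":37},"u":[14,98,67,62]}}
After op 3 (replace /ebd/2/2 92): {"ebd":[{"cns":53,"qr":69},[79,25,89,81],[98,43,92]],"q":{"bkk":[33,57,18],"cyr":{"bdn":63,"brl":19,"d":35,"ds":37},"u":[14,98,67,62]}}
After op 4 (replace /q/cyr/d 41): {"ebd":[{"cns":53,"qr":69},[79,25,89,81],[98,43,92]],"q":{"bkk":[33,57,18],"cyr":{"bdn":63,"brl":19,"d":41,"ds":37},"u":[14,98,67,62]}}
After op 5 (add /ebd/0/r 27): {"ebd":[{"cns":53,"qr":69,"r":27},[79,25,89,81],[98,43,92]],"q":{"bkk":[33,57,18],"cyr":{"bdn":63,"brl":19,"d":41,"ds":37},"u":[14,98,67,62]}}
After op 6 (remove /ebd/1/2): {"ebd":[{"cns":53,"qr":69,"r":27},[79,25,81],[98,43,92]],"q":{"bkk":[33,57,18],"cyr":{"bdn":63,"brl":19,"d":41,"ds":37},"u":[14,98,67,62]}}
After op 7 (remove /ebd/0/qr): {"ebd":[{"cns":53,"r":27},[79,25,81],[98,43,92]],"q":{"bkk":[33,57,18],"cyr":{"bdn":63,"brl":19,"d":41,"ds":37},"u":[14,98,67,62]}}
After op 8 (replace /ebd/1/2 69): {"ebd":[{"cns":53,"r":27},[79,25,69],[98,43,92]],"q":{"bkk":[33,57,18],"cyr":{"bdn":63,"brl":19,"d":41,"ds":37},"u":[14,98,67,62]}}
After op 9 (replace /ebd/0/cns 10): {"ebd":[{"cns":10,"r":27},[79,25,69],[98,43,92]],"q":{"bkk":[33,57,18],"cyr":{"bdn":63,"brl":19,"d":41,"ds":37},"u":[14,98,67,62]}}
Size at path /ebd: 3

Answer: 3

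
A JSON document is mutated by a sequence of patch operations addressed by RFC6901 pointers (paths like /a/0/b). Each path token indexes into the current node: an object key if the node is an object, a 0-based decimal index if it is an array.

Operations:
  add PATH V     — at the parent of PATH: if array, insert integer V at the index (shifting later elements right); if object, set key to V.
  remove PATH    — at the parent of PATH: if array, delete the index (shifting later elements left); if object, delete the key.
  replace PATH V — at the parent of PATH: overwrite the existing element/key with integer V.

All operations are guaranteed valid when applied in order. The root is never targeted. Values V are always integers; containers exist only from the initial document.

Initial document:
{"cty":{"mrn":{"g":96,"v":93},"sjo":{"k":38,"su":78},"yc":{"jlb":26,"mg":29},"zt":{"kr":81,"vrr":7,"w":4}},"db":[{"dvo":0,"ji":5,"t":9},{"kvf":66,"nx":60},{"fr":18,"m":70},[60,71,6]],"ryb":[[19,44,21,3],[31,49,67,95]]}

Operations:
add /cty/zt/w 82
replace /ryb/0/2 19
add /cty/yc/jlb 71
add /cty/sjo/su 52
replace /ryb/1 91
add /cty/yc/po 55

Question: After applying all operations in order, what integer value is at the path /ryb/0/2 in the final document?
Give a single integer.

After op 1 (add /cty/zt/w 82): {"cty":{"mrn":{"g":96,"v":93},"sjo":{"k":38,"su":78},"yc":{"jlb":26,"mg":29},"zt":{"kr":81,"vrr":7,"w":82}},"db":[{"dvo":0,"ji":5,"t":9},{"kvf":66,"nx":60},{"fr":18,"m":70},[60,71,6]],"ryb":[[19,44,21,3],[31,49,67,95]]}
After op 2 (replace /ryb/0/2 19): {"cty":{"mrn":{"g":96,"v":93},"sjo":{"k":38,"su":78},"yc":{"jlb":26,"mg":29},"zt":{"kr":81,"vrr":7,"w":82}},"db":[{"dvo":0,"ji":5,"t":9},{"kvf":66,"nx":60},{"fr":18,"m":70},[60,71,6]],"ryb":[[19,44,19,3],[31,49,67,95]]}
After op 3 (add /cty/yc/jlb 71): {"cty":{"mrn":{"g":96,"v":93},"sjo":{"k":38,"su":78},"yc":{"jlb":71,"mg":29},"zt":{"kr":81,"vrr":7,"w":82}},"db":[{"dvo":0,"ji":5,"t":9},{"kvf":66,"nx":60},{"fr":18,"m":70},[60,71,6]],"ryb":[[19,44,19,3],[31,49,67,95]]}
After op 4 (add /cty/sjo/su 52): {"cty":{"mrn":{"g":96,"v":93},"sjo":{"k":38,"su":52},"yc":{"jlb":71,"mg":29},"zt":{"kr":81,"vrr":7,"w":82}},"db":[{"dvo":0,"ji":5,"t":9},{"kvf":66,"nx":60},{"fr":18,"m":70},[60,71,6]],"ryb":[[19,44,19,3],[31,49,67,95]]}
After op 5 (replace /ryb/1 91): {"cty":{"mrn":{"g":96,"v":93},"sjo":{"k":38,"su":52},"yc":{"jlb":71,"mg":29},"zt":{"kr":81,"vrr":7,"w":82}},"db":[{"dvo":0,"ji":5,"t":9},{"kvf":66,"nx":60},{"fr":18,"m":70},[60,71,6]],"ryb":[[19,44,19,3],91]}
After op 6 (add /cty/yc/po 55): {"cty":{"mrn":{"g":96,"v":93},"sjo":{"k":38,"su":52},"yc":{"jlb":71,"mg":29,"po":55},"zt":{"kr":81,"vrr":7,"w":82}},"db":[{"dvo":0,"ji":5,"t":9},{"kvf":66,"nx":60},{"fr":18,"m":70},[60,71,6]],"ryb":[[19,44,19,3],91]}
Value at /ryb/0/2: 19

Answer: 19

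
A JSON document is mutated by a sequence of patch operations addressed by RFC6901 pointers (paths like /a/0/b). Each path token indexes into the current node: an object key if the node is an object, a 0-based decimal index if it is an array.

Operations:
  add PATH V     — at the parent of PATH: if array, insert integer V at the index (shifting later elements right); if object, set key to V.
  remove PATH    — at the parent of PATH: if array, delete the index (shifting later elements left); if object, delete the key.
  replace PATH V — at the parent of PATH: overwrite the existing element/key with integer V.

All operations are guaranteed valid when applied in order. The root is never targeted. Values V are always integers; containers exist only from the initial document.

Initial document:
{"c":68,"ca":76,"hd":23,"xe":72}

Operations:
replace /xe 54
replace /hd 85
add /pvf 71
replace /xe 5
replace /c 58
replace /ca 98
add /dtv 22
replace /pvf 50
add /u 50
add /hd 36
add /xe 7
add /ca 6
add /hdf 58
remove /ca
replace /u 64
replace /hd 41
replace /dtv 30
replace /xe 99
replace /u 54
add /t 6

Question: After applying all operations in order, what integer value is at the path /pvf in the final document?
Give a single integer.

After op 1 (replace /xe 54): {"c":68,"ca":76,"hd":23,"xe":54}
After op 2 (replace /hd 85): {"c":68,"ca":76,"hd":85,"xe":54}
After op 3 (add /pvf 71): {"c":68,"ca":76,"hd":85,"pvf":71,"xe":54}
After op 4 (replace /xe 5): {"c":68,"ca":76,"hd":85,"pvf":71,"xe":5}
After op 5 (replace /c 58): {"c":58,"ca":76,"hd":85,"pvf":71,"xe":5}
After op 6 (replace /ca 98): {"c":58,"ca":98,"hd":85,"pvf":71,"xe":5}
After op 7 (add /dtv 22): {"c":58,"ca":98,"dtv":22,"hd":85,"pvf":71,"xe":5}
After op 8 (replace /pvf 50): {"c":58,"ca":98,"dtv":22,"hd":85,"pvf":50,"xe":5}
After op 9 (add /u 50): {"c":58,"ca":98,"dtv":22,"hd":85,"pvf":50,"u":50,"xe":5}
After op 10 (add /hd 36): {"c":58,"ca":98,"dtv":22,"hd":36,"pvf":50,"u":50,"xe":5}
After op 11 (add /xe 7): {"c":58,"ca":98,"dtv":22,"hd":36,"pvf":50,"u":50,"xe":7}
After op 12 (add /ca 6): {"c":58,"ca":6,"dtv":22,"hd":36,"pvf":50,"u":50,"xe":7}
After op 13 (add /hdf 58): {"c":58,"ca":6,"dtv":22,"hd":36,"hdf":58,"pvf":50,"u":50,"xe":7}
After op 14 (remove /ca): {"c":58,"dtv":22,"hd":36,"hdf":58,"pvf":50,"u":50,"xe":7}
After op 15 (replace /u 64): {"c":58,"dtv":22,"hd":36,"hdf":58,"pvf":50,"u":64,"xe":7}
After op 16 (replace /hd 41): {"c":58,"dtv":22,"hd":41,"hdf":58,"pvf":50,"u":64,"xe":7}
After op 17 (replace /dtv 30): {"c":58,"dtv":30,"hd":41,"hdf":58,"pvf":50,"u":64,"xe":7}
After op 18 (replace /xe 99): {"c":58,"dtv":30,"hd":41,"hdf":58,"pvf":50,"u":64,"xe":99}
After op 19 (replace /u 54): {"c":58,"dtv":30,"hd":41,"hdf":58,"pvf":50,"u":54,"xe":99}
After op 20 (add /t 6): {"c":58,"dtv":30,"hd":41,"hdf":58,"pvf":50,"t":6,"u":54,"xe":99}
Value at /pvf: 50

Answer: 50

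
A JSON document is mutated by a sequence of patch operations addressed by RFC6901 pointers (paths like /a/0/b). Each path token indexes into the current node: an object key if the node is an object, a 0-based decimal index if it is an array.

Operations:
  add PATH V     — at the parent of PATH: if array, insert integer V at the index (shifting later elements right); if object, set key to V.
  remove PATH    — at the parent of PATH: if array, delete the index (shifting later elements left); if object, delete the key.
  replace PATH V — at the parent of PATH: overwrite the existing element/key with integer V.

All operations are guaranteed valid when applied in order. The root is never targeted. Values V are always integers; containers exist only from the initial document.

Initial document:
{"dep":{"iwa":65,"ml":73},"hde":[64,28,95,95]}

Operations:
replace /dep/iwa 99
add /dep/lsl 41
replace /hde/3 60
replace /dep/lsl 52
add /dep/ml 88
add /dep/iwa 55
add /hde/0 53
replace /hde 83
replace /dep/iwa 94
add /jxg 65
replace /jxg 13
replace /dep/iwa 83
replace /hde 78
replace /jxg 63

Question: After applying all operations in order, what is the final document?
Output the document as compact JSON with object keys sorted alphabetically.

After op 1 (replace /dep/iwa 99): {"dep":{"iwa":99,"ml":73},"hde":[64,28,95,95]}
After op 2 (add /dep/lsl 41): {"dep":{"iwa":99,"lsl":41,"ml":73},"hde":[64,28,95,95]}
After op 3 (replace /hde/3 60): {"dep":{"iwa":99,"lsl":41,"ml":73},"hde":[64,28,95,60]}
After op 4 (replace /dep/lsl 52): {"dep":{"iwa":99,"lsl":52,"ml":73},"hde":[64,28,95,60]}
After op 5 (add /dep/ml 88): {"dep":{"iwa":99,"lsl":52,"ml":88},"hde":[64,28,95,60]}
After op 6 (add /dep/iwa 55): {"dep":{"iwa":55,"lsl":52,"ml":88},"hde":[64,28,95,60]}
After op 7 (add /hde/0 53): {"dep":{"iwa":55,"lsl":52,"ml":88},"hde":[53,64,28,95,60]}
After op 8 (replace /hde 83): {"dep":{"iwa":55,"lsl":52,"ml":88},"hde":83}
After op 9 (replace /dep/iwa 94): {"dep":{"iwa":94,"lsl":52,"ml":88},"hde":83}
After op 10 (add /jxg 65): {"dep":{"iwa":94,"lsl":52,"ml":88},"hde":83,"jxg":65}
After op 11 (replace /jxg 13): {"dep":{"iwa":94,"lsl":52,"ml":88},"hde":83,"jxg":13}
After op 12 (replace /dep/iwa 83): {"dep":{"iwa":83,"lsl":52,"ml":88},"hde":83,"jxg":13}
After op 13 (replace /hde 78): {"dep":{"iwa":83,"lsl":52,"ml":88},"hde":78,"jxg":13}
After op 14 (replace /jxg 63): {"dep":{"iwa":83,"lsl":52,"ml":88},"hde":78,"jxg":63}

Answer: {"dep":{"iwa":83,"lsl":52,"ml":88},"hde":78,"jxg":63}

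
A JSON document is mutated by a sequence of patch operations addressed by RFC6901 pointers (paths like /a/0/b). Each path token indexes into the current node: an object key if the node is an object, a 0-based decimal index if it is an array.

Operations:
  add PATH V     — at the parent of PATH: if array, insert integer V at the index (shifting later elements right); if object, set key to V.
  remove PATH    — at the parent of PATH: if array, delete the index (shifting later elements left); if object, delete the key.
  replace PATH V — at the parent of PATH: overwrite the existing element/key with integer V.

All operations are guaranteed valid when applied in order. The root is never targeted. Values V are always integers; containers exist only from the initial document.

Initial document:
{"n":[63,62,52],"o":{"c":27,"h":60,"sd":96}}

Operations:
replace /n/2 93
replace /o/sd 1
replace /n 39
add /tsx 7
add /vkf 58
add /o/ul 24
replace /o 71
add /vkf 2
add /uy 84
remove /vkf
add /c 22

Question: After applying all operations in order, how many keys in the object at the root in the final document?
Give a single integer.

After op 1 (replace /n/2 93): {"n":[63,62,93],"o":{"c":27,"h":60,"sd":96}}
After op 2 (replace /o/sd 1): {"n":[63,62,93],"o":{"c":27,"h":60,"sd":1}}
After op 3 (replace /n 39): {"n":39,"o":{"c":27,"h":60,"sd":1}}
After op 4 (add /tsx 7): {"n":39,"o":{"c":27,"h":60,"sd":1},"tsx":7}
After op 5 (add /vkf 58): {"n":39,"o":{"c":27,"h":60,"sd":1},"tsx":7,"vkf":58}
After op 6 (add /o/ul 24): {"n":39,"o":{"c":27,"h":60,"sd":1,"ul":24},"tsx":7,"vkf":58}
After op 7 (replace /o 71): {"n":39,"o":71,"tsx":7,"vkf":58}
After op 8 (add /vkf 2): {"n":39,"o":71,"tsx":7,"vkf":2}
After op 9 (add /uy 84): {"n":39,"o":71,"tsx":7,"uy":84,"vkf":2}
After op 10 (remove /vkf): {"n":39,"o":71,"tsx":7,"uy":84}
After op 11 (add /c 22): {"c":22,"n":39,"o":71,"tsx":7,"uy":84}
Size at the root: 5

Answer: 5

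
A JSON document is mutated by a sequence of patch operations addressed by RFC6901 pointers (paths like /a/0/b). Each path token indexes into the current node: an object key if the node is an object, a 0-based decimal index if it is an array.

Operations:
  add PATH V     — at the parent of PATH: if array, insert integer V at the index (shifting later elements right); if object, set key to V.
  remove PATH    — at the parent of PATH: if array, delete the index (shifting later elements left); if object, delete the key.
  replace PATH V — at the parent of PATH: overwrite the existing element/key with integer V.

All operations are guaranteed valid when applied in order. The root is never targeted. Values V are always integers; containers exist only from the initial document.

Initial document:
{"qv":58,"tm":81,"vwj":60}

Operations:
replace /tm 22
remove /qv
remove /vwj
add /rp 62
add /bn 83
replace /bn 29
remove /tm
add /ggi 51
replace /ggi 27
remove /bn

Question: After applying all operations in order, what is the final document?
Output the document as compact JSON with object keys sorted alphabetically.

Answer: {"ggi":27,"rp":62}

Derivation:
After op 1 (replace /tm 22): {"qv":58,"tm":22,"vwj":60}
After op 2 (remove /qv): {"tm":22,"vwj":60}
After op 3 (remove /vwj): {"tm":22}
After op 4 (add /rp 62): {"rp":62,"tm":22}
After op 5 (add /bn 83): {"bn":83,"rp":62,"tm":22}
After op 6 (replace /bn 29): {"bn":29,"rp":62,"tm":22}
After op 7 (remove /tm): {"bn":29,"rp":62}
After op 8 (add /ggi 51): {"bn":29,"ggi":51,"rp":62}
After op 9 (replace /ggi 27): {"bn":29,"ggi":27,"rp":62}
After op 10 (remove /bn): {"ggi":27,"rp":62}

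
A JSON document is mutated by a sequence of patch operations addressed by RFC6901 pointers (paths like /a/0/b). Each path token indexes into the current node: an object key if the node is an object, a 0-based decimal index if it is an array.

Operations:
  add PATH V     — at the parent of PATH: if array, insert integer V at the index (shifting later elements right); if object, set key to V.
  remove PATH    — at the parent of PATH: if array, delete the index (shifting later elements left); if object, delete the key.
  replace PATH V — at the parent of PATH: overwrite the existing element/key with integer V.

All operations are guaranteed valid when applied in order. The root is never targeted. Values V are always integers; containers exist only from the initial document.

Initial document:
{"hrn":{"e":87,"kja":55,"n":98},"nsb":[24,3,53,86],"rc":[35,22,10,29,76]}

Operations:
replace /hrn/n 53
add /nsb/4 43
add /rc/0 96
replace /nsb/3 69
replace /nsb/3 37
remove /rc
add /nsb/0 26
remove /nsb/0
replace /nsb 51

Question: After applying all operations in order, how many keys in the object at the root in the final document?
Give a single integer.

Answer: 2

Derivation:
After op 1 (replace /hrn/n 53): {"hrn":{"e":87,"kja":55,"n":53},"nsb":[24,3,53,86],"rc":[35,22,10,29,76]}
After op 2 (add /nsb/4 43): {"hrn":{"e":87,"kja":55,"n":53},"nsb":[24,3,53,86,43],"rc":[35,22,10,29,76]}
After op 3 (add /rc/0 96): {"hrn":{"e":87,"kja":55,"n":53},"nsb":[24,3,53,86,43],"rc":[96,35,22,10,29,76]}
After op 4 (replace /nsb/3 69): {"hrn":{"e":87,"kja":55,"n":53},"nsb":[24,3,53,69,43],"rc":[96,35,22,10,29,76]}
After op 5 (replace /nsb/3 37): {"hrn":{"e":87,"kja":55,"n":53},"nsb":[24,3,53,37,43],"rc":[96,35,22,10,29,76]}
After op 6 (remove /rc): {"hrn":{"e":87,"kja":55,"n":53},"nsb":[24,3,53,37,43]}
After op 7 (add /nsb/0 26): {"hrn":{"e":87,"kja":55,"n":53},"nsb":[26,24,3,53,37,43]}
After op 8 (remove /nsb/0): {"hrn":{"e":87,"kja":55,"n":53},"nsb":[24,3,53,37,43]}
After op 9 (replace /nsb 51): {"hrn":{"e":87,"kja":55,"n":53},"nsb":51}
Size at the root: 2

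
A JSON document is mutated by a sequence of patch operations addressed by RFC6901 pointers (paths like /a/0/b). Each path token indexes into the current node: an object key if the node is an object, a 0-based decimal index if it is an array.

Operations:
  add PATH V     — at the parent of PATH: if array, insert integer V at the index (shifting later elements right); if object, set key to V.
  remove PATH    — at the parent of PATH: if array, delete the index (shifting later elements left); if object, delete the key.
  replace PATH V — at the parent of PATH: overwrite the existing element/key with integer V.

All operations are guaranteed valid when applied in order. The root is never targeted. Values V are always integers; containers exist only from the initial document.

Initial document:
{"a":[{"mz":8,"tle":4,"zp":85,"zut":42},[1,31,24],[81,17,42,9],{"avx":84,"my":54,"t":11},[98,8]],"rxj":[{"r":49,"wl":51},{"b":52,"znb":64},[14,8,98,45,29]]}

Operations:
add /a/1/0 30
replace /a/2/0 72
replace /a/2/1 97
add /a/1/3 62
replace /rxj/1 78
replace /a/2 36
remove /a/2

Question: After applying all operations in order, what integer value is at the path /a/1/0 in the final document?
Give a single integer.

Answer: 30

Derivation:
After op 1 (add /a/1/0 30): {"a":[{"mz":8,"tle":4,"zp":85,"zut":42},[30,1,31,24],[81,17,42,9],{"avx":84,"my":54,"t":11},[98,8]],"rxj":[{"r":49,"wl":51},{"b":52,"znb":64},[14,8,98,45,29]]}
After op 2 (replace /a/2/0 72): {"a":[{"mz":8,"tle":4,"zp":85,"zut":42},[30,1,31,24],[72,17,42,9],{"avx":84,"my":54,"t":11},[98,8]],"rxj":[{"r":49,"wl":51},{"b":52,"znb":64},[14,8,98,45,29]]}
After op 3 (replace /a/2/1 97): {"a":[{"mz":8,"tle":4,"zp":85,"zut":42},[30,1,31,24],[72,97,42,9],{"avx":84,"my":54,"t":11},[98,8]],"rxj":[{"r":49,"wl":51},{"b":52,"znb":64},[14,8,98,45,29]]}
After op 4 (add /a/1/3 62): {"a":[{"mz":8,"tle":4,"zp":85,"zut":42},[30,1,31,62,24],[72,97,42,9],{"avx":84,"my":54,"t":11},[98,8]],"rxj":[{"r":49,"wl":51},{"b":52,"znb":64},[14,8,98,45,29]]}
After op 5 (replace /rxj/1 78): {"a":[{"mz":8,"tle":4,"zp":85,"zut":42},[30,1,31,62,24],[72,97,42,9],{"avx":84,"my":54,"t":11},[98,8]],"rxj":[{"r":49,"wl":51},78,[14,8,98,45,29]]}
After op 6 (replace /a/2 36): {"a":[{"mz":8,"tle":4,"zp":85,"zut":42},[30,1,31,62,24],36,{"avx":84,"my":54,"t":11},[98,8]],"rxj":[{"r":49,"wl":51},78,[14,8,98,45,29]]}
After op 7 (remove /a/2): {"a":[{"mz":8,"tle":4,"zp":85,"zut":42},[30,1,31,62,24],{"avx":84,"my":54,"t":11},[98,8]],"rxj":[{"r":49,"wl":51},78,[14,8,98,45,29]]}
Value at /a/1/0: 30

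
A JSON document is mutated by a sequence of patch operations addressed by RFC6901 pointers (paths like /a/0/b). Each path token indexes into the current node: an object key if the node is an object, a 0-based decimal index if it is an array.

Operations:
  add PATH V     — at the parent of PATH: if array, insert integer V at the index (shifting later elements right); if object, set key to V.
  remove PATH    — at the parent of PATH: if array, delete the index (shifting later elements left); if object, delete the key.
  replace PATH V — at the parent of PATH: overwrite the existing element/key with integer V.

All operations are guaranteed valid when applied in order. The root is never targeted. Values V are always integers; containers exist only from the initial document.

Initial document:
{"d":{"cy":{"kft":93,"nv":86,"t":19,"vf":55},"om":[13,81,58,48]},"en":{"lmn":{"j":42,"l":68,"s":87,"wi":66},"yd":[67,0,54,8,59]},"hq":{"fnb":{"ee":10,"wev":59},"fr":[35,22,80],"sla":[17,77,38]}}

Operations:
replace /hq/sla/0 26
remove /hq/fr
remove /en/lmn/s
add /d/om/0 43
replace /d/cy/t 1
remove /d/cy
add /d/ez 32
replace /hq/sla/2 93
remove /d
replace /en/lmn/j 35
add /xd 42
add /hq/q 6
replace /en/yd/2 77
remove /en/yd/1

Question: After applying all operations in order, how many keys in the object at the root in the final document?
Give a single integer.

After op 1 (replace /hq/sla/0 26): {"d":{"cy":{"kft":93,"nv":86,"t":19,"vf":55},"om":[13,81,58,48]},"en":{"lmn":{"j":42,"l":68,"s":87,"wi":66},"yd":[67,0,54,8,59]},"hq":{"fnb":{"ee":10,"wev":59},"fr":[35,22,80],"sla":[26,77,38]}}
After op 2 (remove /hq/fr): {"d":{"cy":{"kft":93,"nv":86,"t":19,"vf":55},"om":[13,81,58,48]},"en":{"lmn":{"j":42,"l":68,"s":87,"wi":66},"yd":[67,0,54,8,59]},"hq":{"fnb":{"ee":10,"wev":59},"sla":[26,77,38]}}
After op 3 (remove /en/lmn/s): {"d":{"cy":{"kft":93,"nv":86,"t":19,"vf":55},"om":[13,81,58,48]},"en":{"lmn":{"j":42,"l":68,"wi":66},"yd":[67,0,54,8,59]},"hq":{"fnb":{"ee":10,"wev":59},"sla":[26,77,38]}}
After op 4 (add /d/om/0 43): {"d":{"cy":{"kft":93,"nv":86,"t":19,"vf":55},"om":[43,13,81,58,48]},"en":{"lmn":{"j":42,"l":68,"wi":66},"yd":[67,0,54,8,59]},"hq":{"fnb":{"ee":10,"wev":59},"sla":[26,77,38]}}
After op 5 (replace /d/cy/t 1): {"d":{"cy":{"kft":93,"nv":86,"t":1,"vf":55},"om":[43,13,81,58,48]},"en":{"lmn":{"j":42,"l":68,"wi":66},"yd":[67,0,54,8,59]},"hq":{"fnb":{"ee":10,"wev":59},"sla":[26,77,38]}}
After op 6 (remove /d/cy): {"d":{"om":[43,13,81,58,48]},"en":{"lmn":{"j":42,"l":68,"wi":66},"yd":[67,0,54,8,59]},"hq":{"fnb":{"ee":10,"wev":59},"sla":[26,77,38]}}
After op 7 (add /d/ez 32): {"d":{"ez":32,"om":[43,13,81,58,48]},"en":{"lmn":{"j":42,"l":68,"wi":66},"yd":[67,0,54,8,59]},"hq":{"fnb":{"ee":10,"wev":59},"sla":[26,77,38]}}
After op 8 (replace /hq/sla/2 93): {"d":{"ez":32,"om":[43,13,81,58,48]},"en":{"lmn":{"j":42,"l":68,"wi":66},"yd":[67,0,54,8,59]},"hq":{"fnb":{"ee":10,"wev":59},"sla":[26,77,93]}}
After op 9 (remove /d): {"en":{"lmn":{"j":42,"l":68,"wi":66},"yd":[67,0,54,8,59]},"hq":{"fnb":{"ee":10,"wev":59},"sla":[26,77,93]}}
After op 10 (replace /en/lmn/j 35): {"en":{"lmn":{"j":35,"l":68,"wi":66},"yd":[67,0,54,8,59]},"hq":{"fnb":{"ee":10,"wev":59},"sla":[26,77,93]}}
After op 11 (add /xd 42): {"en":{"lmn":{"j":35,"l":68,"wi":66},"yd":[67,0,54,8,59]},"hq":{"fnb":{"ee":10,"wev":59},"sla":[26,77,93]},"xd":42}
After op 12 (add /hq/q 6): {"en":{"lmn":{"j":35,"l":68,"wi":66},"yd":[67,0,54,8,59]},"hq":{"fnb":{"ee":10,"wev":59},"q":6,"sla":[26,77,93]},"xd":42}
After op 13 (replace /en/yd/2 77): {"en":{"lmn":{"j":35,"l":68,"wi":66},"yd":[67,0,77,8,59]},"hq":{"fnb":{"ee":10,"wev":59},"q":6,"sla":[26,77,93]},"xd":42}
After op 14 (remove /en/yd/1): {"en":{"lmn":{"j":35,"l":68,"wi":66},"yd":[67,77,8,59]},"hq":{"fnb":{"ee":10,"wev":59},"q":6,"sla":[26,77,93]},"xd":42}
Size at the root: 3

Answer: 3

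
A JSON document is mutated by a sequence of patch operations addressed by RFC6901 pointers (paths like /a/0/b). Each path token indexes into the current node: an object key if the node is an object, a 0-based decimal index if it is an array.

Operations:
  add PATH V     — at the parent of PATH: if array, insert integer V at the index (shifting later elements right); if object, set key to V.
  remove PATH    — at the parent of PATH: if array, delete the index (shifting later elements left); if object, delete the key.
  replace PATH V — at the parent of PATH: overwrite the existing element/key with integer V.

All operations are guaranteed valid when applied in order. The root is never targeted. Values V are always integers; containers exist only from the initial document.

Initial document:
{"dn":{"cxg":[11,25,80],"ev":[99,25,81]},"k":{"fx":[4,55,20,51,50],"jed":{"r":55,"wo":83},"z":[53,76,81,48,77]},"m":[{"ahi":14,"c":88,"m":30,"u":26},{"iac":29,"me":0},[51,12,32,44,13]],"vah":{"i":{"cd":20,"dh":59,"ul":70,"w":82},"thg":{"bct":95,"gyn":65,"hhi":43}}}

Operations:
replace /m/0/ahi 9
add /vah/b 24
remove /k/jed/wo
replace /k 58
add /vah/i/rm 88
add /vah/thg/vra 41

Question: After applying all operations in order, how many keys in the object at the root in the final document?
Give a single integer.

After op 1 (replace /m/0/ahi 9): {"dn":{"cxg":[11,25,80],"ev":[99,25,81]},"k":{"fx":[4,55,20,51,50],"jed":{"r":55,"wo":83},"z":[53,76,81,48,77]},"m":[{"ahi":9,"c":88,"m":30,"u":26},{"iac":29,"me":0},[51,12,32,44,13]],"vah":{"i":{"cd":20,"dh":59,"ul":70,"w":82},"thg":{"bct":95,"gyn":65,"hhi":43}}}
After op 2 (add /vah/b 24): {"dn":{"cxg":[11,25,80],"ev":[99,25,81]},"k":{"fx":[4,55,20,51,50],"jed":{"r":55,"wo":83},"z":[53,76,81,48,77]},"m":[{"ahi":9,"c":88,"m":30,"u":26},{"iac":29,"me":0},[51,12,32,44,13]],"vah":{"b":24,"i":{"cd":20,"dh":59,"ul":70,"w":82},"thg":{"bct":95,"gyn":65,"hhi":43}}}
After op 3 (remove /k/jed/wo): {"dn":{"cxg":[11,25,80],"ev":[99,25,81]},"k":{"fx":[4,55,20,51,50],"jed":{"r":55},"z":[53,76,81,48,77]},"m":[{"ahi":9,"c":88,"m":30,"u":26},{"iac":29,"me":0},[51,12,32,44,13]],"vah":{"b":24,"i":{"cd":20,"dh":59,"ul":70,"w":82},"thg":{"bct":95,"gyn":65,"hhi":43}}}
After op 4 (replace /k 58): {"dn":{"cxg":[11,25,80],"ev":[99,25,81]},"k":58,"m":[{"ahi":9,"c":88,"m":30,"u":26},{"iac":29,"me":0},[51,12,32,44,13]],"vah":{"b":24,"i":{"cd":20,"dh":59,"ul":70,"w":82},"thg":{"bct":95,"gyn":65,"hhi":43}}}
After op 5 (add /vah/i/rm 88): {"dn":{"cxg":[11,25,80],"ev":[99,25,81]},"k":58,"m":[{"ahi":9,"c":88,"m":30,"u":26},{"iac":29,"me":0},[51,12,32,44,13]],"vah":{"b":24,"i":{"cd":20,"dh":59,"rm":88,"ul":70,"w":82},"thg":{"bct":95,"gyn":65,"hhi":43}}}
After op 6 (add /vah/thg/vra 41): {"dn":{"cxg":[11,25,80],"ev":[99,25,81]},"k":58,"m":[{"ahi":9,"c":88,"m":30,"u":26},{"iac":29,"me":0},[51,12,32,44,13]],"vah":{"b":24,"i":{"cd":20,"dh":59,"rm":88,"ul":70,"w":82},"thg":{"bct":95,"gyn":65,"hhi":43,"vra":41}}}
Size at the root: 4

Answer: 4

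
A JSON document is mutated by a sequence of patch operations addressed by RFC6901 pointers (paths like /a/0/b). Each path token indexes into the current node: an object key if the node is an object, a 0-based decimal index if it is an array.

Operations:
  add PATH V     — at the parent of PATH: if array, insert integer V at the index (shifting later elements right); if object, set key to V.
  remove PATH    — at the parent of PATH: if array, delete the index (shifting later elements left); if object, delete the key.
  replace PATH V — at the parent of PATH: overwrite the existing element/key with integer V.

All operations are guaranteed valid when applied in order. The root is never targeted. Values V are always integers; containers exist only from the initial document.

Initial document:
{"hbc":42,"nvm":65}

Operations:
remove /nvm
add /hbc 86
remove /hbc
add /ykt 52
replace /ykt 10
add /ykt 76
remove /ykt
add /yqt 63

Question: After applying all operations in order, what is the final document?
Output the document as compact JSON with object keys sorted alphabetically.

Answer: {"yqt":63}

Derivation:
After op 1 (remove /nvm): {"hbc":42}
After op 2 (add /hbc 86): {"hbc":86}
After op 3 (remove /hbc): {}
After op 4 (add /ykt 52): {"ykt":52}
After op 5 (replace /ykt 10): {"ykt":10}
After op 6 (add /ykt 76): {"ykt":76}
After op 7 (remove /ykt): {}
After op 8 (add /yqt 63): {"yqt":63}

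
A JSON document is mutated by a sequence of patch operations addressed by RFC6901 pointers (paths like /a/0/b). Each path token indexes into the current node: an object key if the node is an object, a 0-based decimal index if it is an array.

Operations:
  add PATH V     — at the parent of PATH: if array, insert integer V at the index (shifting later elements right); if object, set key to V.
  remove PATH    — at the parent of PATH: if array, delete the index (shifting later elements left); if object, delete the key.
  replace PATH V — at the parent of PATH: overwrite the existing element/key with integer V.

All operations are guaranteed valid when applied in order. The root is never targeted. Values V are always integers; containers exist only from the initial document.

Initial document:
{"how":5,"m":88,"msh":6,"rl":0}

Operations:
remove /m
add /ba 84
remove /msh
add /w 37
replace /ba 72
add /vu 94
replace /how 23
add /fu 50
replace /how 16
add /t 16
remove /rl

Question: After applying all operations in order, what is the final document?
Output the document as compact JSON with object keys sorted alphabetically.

After op 1 (remove /m): {"how":5,"msh":6,"rl":0}
After op 2 (add /ba 84): {"ba":84,"how":5,"msh":6,"rl":0}
After op 3 (remove /msh): {"ba":84,"how":5,"rl":0}
After op 4 (add /w 37): {"ba":84,"how":5,"rl":0,"w":37}
After op 5 (replace /ba 72): {"ba":72,"how":5,"rl":0,"w":37}
After op 6 (add /vu 94): {"ba":72,"how":5,"rl":0,"vu":94,"w":37}
After op 7 (replace /how 23): {"ba":72,"how":23,"rl":0,"vu":94,"w":37}
After op 8 (add /fu 50): {"ba":72,"fu":50,"how":23,"rl":0,"vu":94,"w":37}
After op 9 (replace /how 16): {"ba":72,"fu":50,"how":16,"rl":0,"vu":94,"w":37}
After op 10 (add /t 16): {"ba":72,"fu":50,"how":16,"rl":0,"t":16,"vu":94,"w":37}
After op 11 (remove /rl): {"ba":72,"fu":50,"how":16,"t":16,"vu":94,"w":37}

Answer: {"ba":72,"fu":50,"how":16,"t":16,"vu":94,"w":37}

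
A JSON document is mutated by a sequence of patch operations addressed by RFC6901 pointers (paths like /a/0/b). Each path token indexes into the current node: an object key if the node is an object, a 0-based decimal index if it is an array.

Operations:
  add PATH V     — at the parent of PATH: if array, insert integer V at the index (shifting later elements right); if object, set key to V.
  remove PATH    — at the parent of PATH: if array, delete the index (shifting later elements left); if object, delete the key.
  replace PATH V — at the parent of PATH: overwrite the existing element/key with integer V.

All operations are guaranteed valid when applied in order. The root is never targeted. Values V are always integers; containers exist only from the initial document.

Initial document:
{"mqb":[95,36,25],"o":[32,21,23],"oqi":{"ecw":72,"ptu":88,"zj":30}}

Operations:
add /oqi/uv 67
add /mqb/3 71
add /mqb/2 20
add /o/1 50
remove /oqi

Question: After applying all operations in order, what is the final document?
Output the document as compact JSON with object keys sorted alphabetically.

Answer: {"mqb":[95,36,20,25,71],"o":[32,50,21,23]}

Derivation:
After op 1 (add /oqi/uv 67): {"mqb":[95,36,25],"o":[32,21,23],"oqi":{"ecw":72,"ptu":88,"uv":67,"zj":30}}
After op 2 (add /mqb/3 71): {"mqb":[95,36,25,71],"o":[32,21,23],"oqi":{"ecw":72,"ptu":88,"uv":67,"zj":30}}
After op 3 (add /mqb/2 20): {"mqb":[95,36,20,25,71],"o":[32,21,23],"oqi":{"ecw":72,"ptu":88,"uv":67,"zj":30}}
After op 4 (add /o/1 50): {"mqb":[95,36,20,25,71],"o":[32,50,21,23],"oqi":{"ecw":72,"ptu":88,"uv":67,"zj":30}}
After op 5 (remove /oqi): {"mqb":[95,36,20,25,71],"o":[32,50,21,23]}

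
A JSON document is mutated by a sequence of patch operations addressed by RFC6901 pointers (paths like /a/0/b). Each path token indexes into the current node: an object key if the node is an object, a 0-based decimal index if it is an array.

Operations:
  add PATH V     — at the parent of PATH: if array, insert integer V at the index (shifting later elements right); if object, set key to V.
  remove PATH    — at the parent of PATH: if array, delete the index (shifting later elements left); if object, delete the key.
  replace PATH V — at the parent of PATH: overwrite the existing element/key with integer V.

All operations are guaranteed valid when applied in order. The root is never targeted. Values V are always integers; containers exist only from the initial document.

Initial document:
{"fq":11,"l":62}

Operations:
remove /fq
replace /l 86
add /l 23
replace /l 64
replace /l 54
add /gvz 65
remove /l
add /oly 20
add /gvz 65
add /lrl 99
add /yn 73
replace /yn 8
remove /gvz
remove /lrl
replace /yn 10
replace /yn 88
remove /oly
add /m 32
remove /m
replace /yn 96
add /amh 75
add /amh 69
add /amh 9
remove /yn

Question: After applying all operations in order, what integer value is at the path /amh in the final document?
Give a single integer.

After op 1 (remove /fq): {"l":62}
After op 2 (replace /l 86): {"l":86}
After op 3 (add /l 23): {"l":23}
After op 4 (replace /l 64): {"l":64}
After op 5 (replace /l 54): {"l":54}
After op 6 (add /gvz 65): {"gvz":65,"l":54}
After op 7 (remove /l): {"gvz":65}
After op 8 (add /oly 20): {"gvz":65,"oly":20}
After op 9 (add /gvz 65): {"gvz":65,"oly":20}
After op 10 (add /lrl 99): {"gvz":65,"lrl":99,"oly":20}
After op 11 (add /yn 73): {"gvz":65,"lrl":99,"oly":20,"yn":73}
After op 12 (replace /yn 8): {"gvz":65,"lrl":99,"oly":20,"yn":8}
After op 13 (remove /gvz): {"lrl":99,"oly":20,"yn":8}
After op 14 (remove /lrl): {"oly":20,"yn":8}
After op 15 (replace /yn 10): {"oly":20,"yn":10}
After op 16 (replace /yn 88): {"oly":20,"yn":88}
After op 17 (remove /oly): {"yn":88}
After op 18 (add /m 32): {"m":32,"yn":88}
After op 19 (remove /m): {"yn":88}
After op 20 (replace /yn 96): {"yn":96}
After op 21 (add /amh 75): {"amh":75,"yn":96}
After op 22 (add /amh 69): {"amh":69,"yn":96}
After op 23 (add /amh 9): {"amh":9,"yn":96}
After op 24 (remove /yn): {"amh":9}
Value at /amh: 9

Answer: 9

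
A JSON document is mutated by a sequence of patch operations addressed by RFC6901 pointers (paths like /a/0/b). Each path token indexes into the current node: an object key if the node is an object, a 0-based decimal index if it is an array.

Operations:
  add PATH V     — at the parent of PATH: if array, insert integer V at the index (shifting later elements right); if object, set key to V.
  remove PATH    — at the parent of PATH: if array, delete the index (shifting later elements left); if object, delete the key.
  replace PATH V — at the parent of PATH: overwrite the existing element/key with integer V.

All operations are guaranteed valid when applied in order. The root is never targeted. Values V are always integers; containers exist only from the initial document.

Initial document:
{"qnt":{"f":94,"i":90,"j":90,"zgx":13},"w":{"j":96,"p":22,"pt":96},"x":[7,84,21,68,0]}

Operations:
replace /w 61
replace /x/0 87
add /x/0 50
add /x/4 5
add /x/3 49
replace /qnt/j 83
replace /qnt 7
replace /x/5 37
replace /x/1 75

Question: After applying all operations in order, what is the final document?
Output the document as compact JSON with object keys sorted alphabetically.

Answer: {"qnt":7,"w":61,"x":[50,75,84,49,21,37,68,0]}

Derivation:
After op 1 (replace /w 61): {"qnt":{"f":94,"i":90,"j":90,"zgx":13},"w":61,"x":[7,84,21,68,0]}
After op 2 (replace /x/0 87): {"qnt":{"f":94,"i":90,"j":90,"zgx":13},"w":61,"x":[87,84,21,68,0]}
After op 3 (add /x/0 50): {"qnt":{"f":94,"i":90,"j":90,"zgx":13},"w":61,"x":[50,87,84,21,68,0]}
After op 4 (add /x/4 5): {"qnt":{"f":94,"i":90,"j":90,"zgx":13},"w":61,"x":[50,87,84,21,5,68,0]}
After op 5 (add /x/3 49): {"qnt":{"f":94,"i":90,"j":90,"zgx":13},"w":61,"x":[50,87,84,49,21,5,68,0]}
After op 6 (replace /qnt/j 83): {"qnt":{"f":94,"i":90,"j":83,"zgx":13},"w":61,"x":[50,87,84,49,21,5,68,0]}
After op 7 (replace /qnt 7): {"qnt":7,"w":61,"x":[50,87,84,49,21,5,68,0]}
After op 8 (replace /x/5 37): {"qnt":7,"w":61,"x":[50,87,84,49,21,37,68,0]}
After op 9 (replace /x/1 75): {"qnt":7,"w":61,"x":[50,75,84,49,21,37,68,0]}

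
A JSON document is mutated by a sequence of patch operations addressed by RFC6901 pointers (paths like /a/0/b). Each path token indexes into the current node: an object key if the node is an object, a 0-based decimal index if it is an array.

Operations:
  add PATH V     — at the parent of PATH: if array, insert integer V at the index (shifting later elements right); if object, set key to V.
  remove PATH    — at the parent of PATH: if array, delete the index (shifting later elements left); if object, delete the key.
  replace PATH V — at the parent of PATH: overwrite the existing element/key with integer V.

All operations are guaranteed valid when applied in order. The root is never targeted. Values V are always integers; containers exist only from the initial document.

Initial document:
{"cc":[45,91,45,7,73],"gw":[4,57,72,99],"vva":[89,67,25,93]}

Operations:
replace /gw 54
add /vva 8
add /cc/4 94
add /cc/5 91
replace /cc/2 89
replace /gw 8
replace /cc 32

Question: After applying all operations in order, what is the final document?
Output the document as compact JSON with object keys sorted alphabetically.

After op 1 (replace /gw 54): {"cc":[45,91,45,7,73],"gw":54,"vva":[89,67,25,93]}
After op 2 (add /vva 8): {"cc":[45,91,45,7,73],"gw":54,"vva":8}
After op 3 (add /cc/4 94): {"cc":[45,91,45,7,94,73],"gw":54,"vva":8}
After op 4 (add /cc/5 91): {"cc":[45,91,45,7,94,91,73],"gw":54,"vva":8}
After op 5 (replace /cc/2 89): {"cc":[45,91,89,7,94,91,73],"gw":54,"vva":8}
After op 6 (replace /gw 8): {"cc":[45,91,89,7,94,91,73],"gw":8,"vva":8}
After op 7 (replace /cc 32): {"cc":32,"gw":8,"vva":8}

Answer: {"cc":32,"gw":8,"vva":8}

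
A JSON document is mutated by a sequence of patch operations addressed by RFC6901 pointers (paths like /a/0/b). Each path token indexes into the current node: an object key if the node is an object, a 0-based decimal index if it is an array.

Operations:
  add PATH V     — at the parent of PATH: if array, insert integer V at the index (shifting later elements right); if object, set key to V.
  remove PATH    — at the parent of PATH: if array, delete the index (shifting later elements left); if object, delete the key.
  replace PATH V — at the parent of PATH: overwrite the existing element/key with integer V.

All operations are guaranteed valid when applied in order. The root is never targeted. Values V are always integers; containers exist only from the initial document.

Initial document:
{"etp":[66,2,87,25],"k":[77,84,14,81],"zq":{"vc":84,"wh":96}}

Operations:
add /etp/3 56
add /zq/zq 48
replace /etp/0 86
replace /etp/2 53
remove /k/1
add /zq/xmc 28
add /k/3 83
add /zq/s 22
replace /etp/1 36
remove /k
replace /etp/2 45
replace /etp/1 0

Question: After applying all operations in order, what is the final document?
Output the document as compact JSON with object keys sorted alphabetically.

After op 1 (add /etp/3 56): {"etp":[66,2,87,56,25],"k":[77,84,14,81],"zq":{"vc":84,"wh":96}}
After op 2 (add /zq/zq 48): {"etp":[66,2,87,56,25],"k":[77,84,14,81],"zq":{"vc":84,"wh":96,"zq":48}}
After op 3 (replace /etp/0 86): {"etp":[86,2,87,56,25],"k":[77,84,14,81],"zq":{"vc":84,"wh":96,"zq":48}}
After op 4 (replace /etp/2 53): {"etp":[86,2,53,56,25],"k":[77,84,14,81],"zq":{"vc":84,"wh":96,"zq":48}}
After op 5 (remove /k/1): {"etp":[86,2,53,56,25],"k":[77,14,81],"zq":{"vc":84,"wh":96,"zq":48}}
After op 6 (add /zq/xmc 28): {"etp":[86,2,53,56,25],"k":[77,14,81],"zq":{"vc":84,"wh":96,"xmc":28,"zq":48}}
After op 7 (add /k/3 83): {"etp":[86,2,53,56,25],"k":[77,14,81,83],"zq":{"vc":84,"wh":96,"xmc":28,"zq":48}}
After op 8 (add /zq/s 22): {"etp":[86,2,53,56,25],"k":[77,14,81,83],"zq":{"s":22,"vc":84,"wh":96,"xmc":28,"zq":48}}
After op 9 (replace /etp/1 36): {"etp":[86,36,53,56,25],"k":[77,14,81,83],"zq":{"s":22,"vc":84,"wh":96,"xmc":28,"zq":48}}
After op 10 (remove /k): {"etp":[86,36,53,56,25],"zq":{"s":22,"vc":84,"wh":96,"xmc":28,"zq":48}}
After op 11 (replace /etp/2 45): {"etp":[86,36,45,56,25],"zq":{"s":22,"vc":84,"wh":96,"xmc":28,"zq":48}}
After op 12 (replace /etp/1 0): {"etp":[86,0,45,56,25],"zq":{"s":22,"vc":84,"wh":96,"xmc":28,"zq":48}}

Answer: {"etp":[86,0,45,56,25],"zq":{"s":22,"vc":84,"wh":96,"xmc":28,"zq":48}}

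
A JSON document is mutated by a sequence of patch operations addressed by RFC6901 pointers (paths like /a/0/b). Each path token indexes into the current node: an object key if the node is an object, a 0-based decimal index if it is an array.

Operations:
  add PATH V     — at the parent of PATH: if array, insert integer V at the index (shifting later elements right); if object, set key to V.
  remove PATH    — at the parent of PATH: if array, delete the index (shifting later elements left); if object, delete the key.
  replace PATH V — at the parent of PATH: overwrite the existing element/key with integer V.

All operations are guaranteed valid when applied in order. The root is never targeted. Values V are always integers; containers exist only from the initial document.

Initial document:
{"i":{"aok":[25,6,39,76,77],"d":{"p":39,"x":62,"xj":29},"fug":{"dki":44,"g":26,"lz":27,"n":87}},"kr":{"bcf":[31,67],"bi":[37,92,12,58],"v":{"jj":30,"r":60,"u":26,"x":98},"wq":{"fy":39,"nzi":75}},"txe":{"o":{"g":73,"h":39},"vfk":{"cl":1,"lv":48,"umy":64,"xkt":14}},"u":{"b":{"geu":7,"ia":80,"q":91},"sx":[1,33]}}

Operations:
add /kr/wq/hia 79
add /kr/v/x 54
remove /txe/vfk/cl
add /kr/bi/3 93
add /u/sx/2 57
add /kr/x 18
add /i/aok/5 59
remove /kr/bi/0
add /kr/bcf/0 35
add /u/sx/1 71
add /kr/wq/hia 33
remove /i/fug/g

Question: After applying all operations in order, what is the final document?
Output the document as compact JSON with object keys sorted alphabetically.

After op 1 (add /kr/wq/hia 79): {"i":{"aok":[25,6,39,76,77],"d":{"p":39,"x":62,"xj":29},"fug":{"dki":44,"g":26,"lz":27,"n":87}},"kr":{"bcf":[31,67],"bi":[37,92,12,58],"v":{"jj":30,"r":60,"u":26,"x":98},"wq":{"fy":39,"hia":79,"nzi":75}},"txe":{"o":{"g":73,"h":39},"vfk":{"cl":1,"lv":48,"umy":64,"xkt":14}},"u":{"b":{"geu":7,"ia":80,"q":91},"sx":[1,33]}}
After op 2 (add /kr/v/x 54): {"i":{"aok":[25,6,39,76,77],"d":{"p":39,"x":62,"xj":29},"fug":{"dki":44,"g":26,"lz":27,"n":87}},"kr":{"bcf":[31,67],"bi":[37,92,12,58],"v":{"jj":30,"r":60,"u":26,"x":54},"wq":{"fy":39,"hia":79,"nzi":75}},"txe":{"o":{"g":73,"h":39},"vfk":{"cl":1,"lv":48,"umy":64,"xkt":14}},"u":{"b":{"geu":7,"ia":80,"q":91},"sx":[1,33]}}
After op 3 (remove /txe/vfk/cl): {"i":{"aok":[25,6,39,76,77],"d":{"p":39,"x":62,"xj":29},"fug":{"dki":44,"g":26,"lz":27,"n":87}},"kr":{"bcf":[31,67],"bi":[37,92,12,58],"v":{"jj":30,"r":60,"u":26,"x":54},"wq":{"fy":39,"hia":79,"nzi":75}},"txe":{"o":{"g":73,"h":39},"vfk":{"lv":48,"umy":64,"xkt":14}},"u":{"b":{"geu":7,"ia":80,"q":91},"sx":[1,33]}}
After op 4 (add /kr/bi/3 93): {"i":{"aok":[25,6,39,76,77],"d":{"p":39,"x":62,"xj":29},"fug":{"dki":44,"g":26,"lz":27,"n":87}},"kr":{"bcf":[31,67],"bi":[37,92,12,93,58],"v":{"jj":30,"r":60,"u":26,"x":54},"wq":{"fy":39,"hia":79,"nzi":75}},"txe":{"o":{"g":73,"h":39},"vfk":{"lv":48,"umy":64,"xkt":14}},"u":{"b":{"geu":7,"ia":80,"q":91},"sx":[1,33]}}
After op 5 (add /u/sx/2 57): {"i":{"aok":[25,6,39,76,77],"d":{"p":39,"x":62,"xj":29},"fug":{"dki":44,"g":26,"lz":27,"n":87}},"kr":{"bcf":[31,67],"bi":[37,92,12,93,58],"v":{"jj":30,"r":60,"u":26,"x":54},"wq":{"fy":39,"hia":79,"nzi":75}},"txe":{"o":{"g":73,"h":39},"vfk":{"lv":48,"umy":64,"xkt":14}},"u":{"b":{"geu":7,"ia":80,"q":91},"sx":[1,33,57]}}
After op 6 (add /kr/x 18): {"i":{"aok":[25,6,39,76,77],"d":{"p":39,"x":62,"xj":29},"fug":{"dki":44,"g":26,"lz":27,"n":87}},"kr":{"bcf":[31,67],"bi":[37,92,12,93,58],"v":{"jj":30,"r":60,"u":26,"x":54},"wq":{"fy":39,"hia":79,"nzi":75},"x":18},"txe":{"o":{"g":73,"h":39},"vfk":{"lv":48,"umy":64,"xkt":14}},"u":{"b":{"geu":7,"ia":80,"q":91},"sx":[1,33,57]}}
After op 7 (add /i/aok/5 59): {"i":{"aok":[25,6,39,76,77,59],"d":{"p":39,"x":62,"xj":29},"fug":{"dki":44,"g":26,"lz":27,"n":87}},"kr":{"bcf":[31,67],"bi":[37,92,12,93,58],"v":{"jj":30,"r":60,"u":26,"x":54},"wq":{"fy":39,"hia":79,"nzi":75},"x":18},"txe":{"o":{"g":73,"h":39},"vfk":{"lv":48,"umy":64,"xkt":14}},"u":{"b":{"geu":7,"ia":80,"q":91},"sx":[1,33,57]}}
After op 8 (remove /kr/bi/0): {"i":{"aok":[25,6,39,76,77,59],"d":{"p":39,"x":62,"xj":29},"fug":{"dki":44,"g":26,"lz":27,"n":87}},"kr":{"bcf":[31,67],"bi":[92,12,93,58],"v":{"jj":30,"r":60,"u":26,"x":54},"wq":{"fy":39,"hia":79,"nzi":75},"x":18},"txe":{"o":{"g":73,"h":39},"vfk":{"lv":48,"umy":64,"xkt":14}},"u":{"b":{"geu":7,"ia":80,"q":91},"sx":[1,33,57]}}
After op 9 (add /kr/bcf/0 35): {"i":{"aok":[25,6,39,76,77,59],"d":{"p":39,"x":62,"xj":29},"fug":{"dki":44,"g":26,"lz":27,"n":87}},"kr":{"bcf":[35,31,67],"bi":[92,12,93,58],"v":{"jj":30,"r":60,"u":26,"x":54},"wq":{"fy":39,"hia":79,"nzi":75},"x":18},"txe":{"o":{"g":73,"h":39},"vfk":{"lv":48,"umy":64,"xkt":14}},"u":{"b":{"geu":7,"ia":80,"q":91},"sx":[1,33,57]}}
After op 10 (add /u/sx/1 71): {"i":{"aok":[25,6,39,76,77,59],"d":{"p":39,"x":62,"xj":29},"fug":{"dki":44,"g":26,"lz":27,"n":87}},"kr":{"bcf":[35,31,67],"bi":[92,12,93,58],"v":{"jj":30,"r":60,"u":26,"x":54},"wq":{"fy":39,"hia":79,"nzi":75},"x":18},"txe":{"o":{"g":73,"h":39},"vfk":{"lv":48,"umy":64,"xkt":14}},"u":{"b":{"geu":7,"ia":80,"q":91},"sx":[1,71,33,57]}}
After op 11 (add /kr/wq/hia 33): {"i":{"aok":[25,6,39,76,77,59],"d":{"p":39,"x":62,"xj":29},"fug":{"dki":44,"g":26,"lz":27,"n":87}},"kr":{"bcf":[35,31,67],"bi":[92,12,93,58],"v":{"jj":30,"r":60,"u":26,"x":54},"wq":{"fy":39,"hia":33,"nzi":75},"x":18},"txe":{"o":{"g":73,"h":39},"vfk":{"lv":48,"umy":64,"xkt":14}},"u":{"b":{"geu":7,"ia":80,"q":91},"sx":[1,71,33,57]}}
After op 12 (remove /i/fug/g): {"i":{"aok":[25,6,39,76,77,59],"d":{"p":39,"x":62,"xj":29},"fug":{"dki":44,"lz":27,"n":87}},"kr":{"bcf":[35,31,67],"bi":[92,12,93,58],"v":{"jj":30,"r":60,"u":26,"x":54},"wq":{"fy":39,"hia":33,"nzi":75},"x":18},"txe":{"o":{"g":73,"h":39},"vfk":{"lv":48,"umy":64,"xkt":14}},"u":{"b":{"geu":7,"ia":80,"q":91},"sx":[1,71,33,57]}}

Answer: {"i":{"aok":[25,6,39,76,77,59],"d":{"p":39,"x":62,"xj":29},"fug":{"dki":44,"lz":27,"n":87}},"kr":{"bcf":[35,31,67],"bi":[92,12,93,58],"v":{"jj":30,"r":60,"u":26,"x":54},"wq":{"fy":39,"hia":33,"nzi":75},"x":18},"txe":{"o":{"g":73,"h":39},"vfk":{"lv":48,"umy":64,"xkt":14}},"u":{"b":{"geu":7,"ia":80,"q":91},"sx":[1,71,33,57]}}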